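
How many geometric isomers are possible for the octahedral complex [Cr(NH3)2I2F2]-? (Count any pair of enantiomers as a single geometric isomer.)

Systematic placement gives 5 geometric isomers: NH3 trans, I trans, F trans; NH3 cis, I cis, F trans; NH3 trans, I cis, F cis; NH3 cis, I cis, F cis (chiral); NH3 cis, I trans, F cis.

5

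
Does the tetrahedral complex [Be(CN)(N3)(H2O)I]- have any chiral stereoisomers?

yes

In a tetrahedral complex all four positions are equivalent and every pair of ligands is adjacent — there is no cis/trans distinction.
Only one geometric arrangement is possible; it has no improper symmetry element, so it exists as a pair of enantiomers (2 stereoisomers).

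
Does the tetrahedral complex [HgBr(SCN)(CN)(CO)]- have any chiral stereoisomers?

All four vertices of a tetrahedron are equivalent and mutually adjacent, so cis/trans isomerism cannot arise.
Only one geometric arrangement is possible; it has no improper symmetry element, so it exists as a pair of enantiomers (2 stereoisomers).

yes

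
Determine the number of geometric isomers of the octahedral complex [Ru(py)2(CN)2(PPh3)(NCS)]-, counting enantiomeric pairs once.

6

An octahedron has six vertices in three trans pairs; every non-trans pair is cis.
There are 6 geometric isomers: py trans, CN trans; py cis, CN trans; py trans, CN cis; py cis, CN cis (3 arrangements, 2 chiral).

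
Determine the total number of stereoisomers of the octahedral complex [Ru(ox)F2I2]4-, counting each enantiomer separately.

4

An octahedron has six vertices in three trans pairs; every non-trans pair is cis.
Each ox is bidentate and must span two cis positions.
There are 3 geometric isomers: F trans, I cis; F cis, I cis (chiral); F cis, I trans.
One of these lacks any improper symmetry element and so occurs as an enantiomeric pair, giving 3 + 1 = 4 stereoisomers in total.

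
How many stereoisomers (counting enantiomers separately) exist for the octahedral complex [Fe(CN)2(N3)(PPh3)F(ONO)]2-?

15

An octahedron has six vertices in three trans pairs; every non-trans pair is cis.
Exhaustive case analysis gives 9 geometric isomers.
Of these, 6 lack any improper symmetry element and so occur as enantiomeric pairs, giving 9 + 6 = 15 stereoisomers in total.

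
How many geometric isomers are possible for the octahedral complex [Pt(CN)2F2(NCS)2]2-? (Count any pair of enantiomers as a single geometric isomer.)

5

The six octahedral sites form three mutually perpendicular trans pairs.
There are 5 geometric isomers: CN trans, F trans, NCS trans; CN trans, F cis, NCS cis; CN cis, F cis, NCS trans; CN cis, F cis, NCS cis (chiral); CN cis, F trans, NCS cis.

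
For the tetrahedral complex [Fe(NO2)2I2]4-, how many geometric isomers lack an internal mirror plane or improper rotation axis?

0

All four vertices of a tetrahedron are equivalent and mutually adjacent, so cis/trans isomerism cannot arise.
Only one geometric arrangement is possible.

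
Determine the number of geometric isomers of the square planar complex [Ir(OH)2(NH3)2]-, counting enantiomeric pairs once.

2

In a square planar complex each vertex has one trans partner and two cis neighbours.
Systematic placement gives 2 geometric isomers: OH cis; OH trans.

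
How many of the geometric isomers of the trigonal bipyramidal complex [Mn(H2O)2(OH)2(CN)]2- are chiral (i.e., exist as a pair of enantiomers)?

In a trigonal bipyramid the two axial positions differ from the three equatorial ones.
Systematic enumeration (placing each ligand type in turn and discarding arrangements equivalent by rotation or reflection) gives 5 geometric isomers.
One of these lacks any improper symmetry element and so occurs as an enantiomeric pair, giving 5 + 1 = 6 stereoisomers in total.

1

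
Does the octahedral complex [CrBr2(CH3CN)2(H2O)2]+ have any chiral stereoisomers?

yes

The six octahedral sites form three mutually perpendicular trans pairs.
Systematic placement gives 5 geometric isomers: Br trans, CH3CN trans, H2O trans; Br trans, CH3CN cis, H2O cis; Br cis, CH3CN cis, H2O trans; Br cis, CH3CN cis, H2O cis (chiral); Br cis, CH3CN trans, H2O cis.
One of these lacks any improper symmetry element and so occurs as an enantiomeric pair, giving 5 + 1 = 6 stereoisomers in total.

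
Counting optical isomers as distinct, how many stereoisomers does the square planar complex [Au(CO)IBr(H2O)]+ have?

3

In a square planar complex each vertex has one trans partner and two cis neighbours.
Systematic placement gives 3 geometric isomers: (Br/H2O trans, CO/I trans); (Br/I trans, CO/H2O trans); (Br/CO trans, H2O/I trans).
Each arrangement has an internal mirror plane or centre of symmetry, so none is chiral.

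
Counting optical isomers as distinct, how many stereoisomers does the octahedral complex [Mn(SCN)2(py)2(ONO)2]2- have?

The distinct arrangements are (5 in all): SCN trans, py trans, ONO trans; SCN cis, py cis, ONO trans; SCN cis, py trans, ONO cis; SCN cis, py cis, ONO cis (chiral); SCN trans, py cis, ONO cis.
One of these lacks any improper symmetry element and so occurs as an enantiomeric pair, giving 5 + 1 = 6 stereoisomers in total.

6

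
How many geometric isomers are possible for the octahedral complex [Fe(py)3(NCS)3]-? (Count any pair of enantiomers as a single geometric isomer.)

An octahedron has six vertices in three trans pairs; every non-trans pair is cis.
The distinct arrangements are (2 in all): py mer; py fac.

2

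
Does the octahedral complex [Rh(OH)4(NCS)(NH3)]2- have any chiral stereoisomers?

no

The six octahedral sites form three mutually perpendicular trans pairs.
Systematic placement gives 2 geometric isomers: NCS and NH3 mutually trans; NCS and NH3 mutually cis.
Each arrangement has an internal mirror plane or centre of symmetry, so none is chiral.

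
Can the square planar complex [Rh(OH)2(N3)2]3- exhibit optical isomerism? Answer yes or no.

In a square planar complex each vertex has one trans partner and two cis neighbours.
Working through the distinct placements yields 2 geometric isomers: OH cis; OH trans.
Each arrangement has an internal mirror plane or centre of symmetry, so none is chiral.

no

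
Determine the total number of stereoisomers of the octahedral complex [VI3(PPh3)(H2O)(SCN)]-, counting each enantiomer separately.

Working through the distinct placements yields 4 geometric isomers: I mer (3 arrangements); I fac (chiral).
One of these lacks any improper symmetry element and so occurs as an enantiomeric pair, giving 4 + 1 = 5 stereoisomers in total.

5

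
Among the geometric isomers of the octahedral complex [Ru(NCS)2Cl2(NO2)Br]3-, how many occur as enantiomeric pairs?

An octahedron has six vertices in three trans pairs; every non-trans pair is cis.
There are 6 geometric isomers: NCS cis, Cl cis (3 arrangements, 2 chiral); NCS trans, Cl cis; NCS cis, Cl trans; NCS trans, Cl trans.
Of these, 2 lack any improper symmetry element and so occur as enantiomeric pairs, giving 6 + 2 = 8 stereoisomers in total.

2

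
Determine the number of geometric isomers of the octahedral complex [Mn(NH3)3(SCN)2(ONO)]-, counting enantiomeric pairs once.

The six octahedral sites form three mutually perpendicular trans pairs.
There are 3 geometric isomers: NH3 mer, SCN trans; NH3 mer, SCN cis; NH3 fac, SCN cis.

3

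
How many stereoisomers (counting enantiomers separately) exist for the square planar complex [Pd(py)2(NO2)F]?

2

A square has two trans pairs of vertices; adjacent vertices are cis.
Working through the distinct placements yields 2 geometric isomers: py cis; py trans.
Each arrangement has an internal mirror plane or centre of symmetry, so none is chiral.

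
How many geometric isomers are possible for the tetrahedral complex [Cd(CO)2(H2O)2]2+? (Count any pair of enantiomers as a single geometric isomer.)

Only one geometric arrangement is possible.

1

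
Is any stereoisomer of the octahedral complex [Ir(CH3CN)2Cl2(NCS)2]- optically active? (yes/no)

In an octahedral complex each vertex has one trans partner and four cis neighbours.
The distinct arrangements are (5 in all): CH3CN trans, Cl trans, NCS trans; CH3CN trans, Cl cis, NCS cis; CH3CN cis, Cl cis, NCS trans; CH3CN cis, Cl cis, NCS cis (chiral); CH3CN cis, Cl trans, NCS cis.
One of these lacks any improper symmetry element and so occurs as an enantiomeric pair, giving 5 + 1 = 6 stereoisomers in total.

yes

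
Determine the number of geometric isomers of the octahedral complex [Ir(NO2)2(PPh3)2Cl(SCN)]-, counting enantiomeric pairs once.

The six octahedral sites form three mutually perpendicular trans pairs.
Working through the distinct placements yields 6 geometric isomers: NO2 cis, PPh3 cis (3 arrangements, 2 chiral); NO2 cis, PPh3 trans; NO2 trans, PPh3 cis; NO2 trans, PPh3 trans.

6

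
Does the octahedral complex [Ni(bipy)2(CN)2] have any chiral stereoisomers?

yes

In an octahedral complex each vertex has one trans partner and four cis neighbours.
Each bipy is bidentate and must span two cis positions.
Systematic placement gives 2 geometric isomers: CN trans; CN cis (chiral).
One of these lacks any improper symmetry element and so occurs as an enantiomeric pair, giving 2 + 1 = 3 stereoisomers in total.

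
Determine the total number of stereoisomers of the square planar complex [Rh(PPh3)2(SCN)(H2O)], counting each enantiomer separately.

A square has two trans pairs of vertices; adjacent vertices are cis.
The distinct arrangements are (2 in all): PPh3 cis; PPh3 trans.
Each arrangement has an internal mirror plane or centre of symmetry, so none is chiral.

2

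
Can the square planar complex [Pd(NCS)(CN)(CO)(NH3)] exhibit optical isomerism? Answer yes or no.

no

In a square planar complex each vertex has one trans partner and two cis neighbours.
Working through the distinct placements yields 3 geometric isomers: (CN/NCS trans, CO/NH3 trans); (CN/NH3 trans, CO/NCS trans); (CN/CO trans, NCS/NH3 trans).
Each arrangement has an internal mirror plane or centre of symmetry, so none is chiral.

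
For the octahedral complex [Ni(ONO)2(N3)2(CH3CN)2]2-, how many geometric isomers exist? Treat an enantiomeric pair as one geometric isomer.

5

Systematic placement gives 5 geometric isomers: ONO trans, N3 trans, CH3CN trans; ONO cis, N3 cis, CH3CN trans; ONO trans, N3 cis, CH3CN cis; ONO cis, N3 cis, CH3CN cis (chiral); ONO cis, N3 trans, CH3CN cis.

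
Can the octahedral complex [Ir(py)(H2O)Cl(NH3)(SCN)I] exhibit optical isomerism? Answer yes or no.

yes

In an octahedral complex each vertex has one trans partner and four cis neighbours.
Exhaustive case analysis gives 15 geometric isomers.
Of these, 15 lack any improper symmetry element and so occur as enantiomeric pairs, giving 15 + 15 = 30 stereoisomers in total.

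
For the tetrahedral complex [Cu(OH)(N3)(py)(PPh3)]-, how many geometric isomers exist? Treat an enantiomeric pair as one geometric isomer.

1

Only one geometric arrangement is possible; it has no improper symmetry element, so it exists as a pair of enantiomers (2 stereoisomers).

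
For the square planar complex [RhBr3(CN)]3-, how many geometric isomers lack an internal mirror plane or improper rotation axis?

0

A square has two trans pairs of vertices; adjacent vertices are cis.
Only one geometric arrangement is possible.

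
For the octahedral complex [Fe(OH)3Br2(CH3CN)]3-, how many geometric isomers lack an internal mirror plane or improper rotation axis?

0

The six octahedral sites form three mutually perpendicular trans pairs.
Systematic placement gives 3 geometric isomers: OH mer, Br trans; OH mer, Br cis; OH fac, Br cis.
Each arrangement has an internal mirror plane or centre of symmetry, so none is chiral.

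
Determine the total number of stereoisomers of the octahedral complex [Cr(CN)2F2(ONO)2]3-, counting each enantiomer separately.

In an octahedral complex each vertex has one trans partner and four cis neighbours.
There are 5 geometric isomers: CN trans, F trans, ONO trans; CN trans, F cis, ONO cis; CN cis, F cis, ONO trans; CN cis, F cis, ONO cis (chiral); CN cis, F trans, ONO cis.
One of these lacks any improper symmetry element and so occurs as an enantiomeric pair, giving 5 + 1 = 6 stereoisomers in total.

6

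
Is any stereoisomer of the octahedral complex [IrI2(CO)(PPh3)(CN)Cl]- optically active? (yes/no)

yes

An octahedron has six vertices in three trans pairs; every non-trans pair is cis.
Exhaustive case analysis gives 9 geometric isomers.
Of these, 6 lack any improper symmetry element and so occur as enantiomeric pairs, giving 9 + 6 = 15 stereoisomers in total.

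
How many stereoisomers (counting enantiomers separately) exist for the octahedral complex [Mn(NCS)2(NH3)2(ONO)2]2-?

There are 5 geometric isomers: NCS trans, NH3 trans, ONO trans; NCS trans, NH3 cis, ONO cis; NCS cis, NH3 cis, ONO trans; NCS cis, NH3 cis, ONO cis (chiral); NCS cis, NH3 trans, ONO cis.
One of these lacks any improper symmetry element and so occurs as an enantiomeric pair, giving 5 + 1 = 6 stereoisomers in total.

6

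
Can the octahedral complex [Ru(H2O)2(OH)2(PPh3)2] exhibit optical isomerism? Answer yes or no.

yes

The six octahedral sites form three mutually perpendicular trans pairs.
Systematic placement gives 5 geometric isomers: H2O trans, OH trans, PPh3 trans; H2O trans, OH cis, PPh3 cis; H2O cis, OH cis, PPh3 trans; H2O cis, OH cis, PPh3 cis (chiral); H2O cis, OH trans, PPh3 cis.
One of these lacks any improper symmetry element and so occurs as an enantiomeric pair, giving 5 + 1 = 6 stereoisomers in total.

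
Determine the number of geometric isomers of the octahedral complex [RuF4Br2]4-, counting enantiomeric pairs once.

2

Systematic placement gives 2 geometric isomers: Br trans; Br cis.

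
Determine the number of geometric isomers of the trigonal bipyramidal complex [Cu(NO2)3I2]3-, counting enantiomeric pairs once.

3

A trigonal bipyramid has two axial and three equatorial sites, which are chemically inequivalent.
The distinct arrangements are (3 in all): I both axial; I one axial, one equatorial; I both equatorial.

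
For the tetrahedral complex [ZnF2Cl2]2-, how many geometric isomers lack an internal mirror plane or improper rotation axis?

0

In a tetrahedral complex all four positions are equivalent and every pair of ligands is adjacent — there is no cis/trans distinction.
Only one geometric arrangement is possible.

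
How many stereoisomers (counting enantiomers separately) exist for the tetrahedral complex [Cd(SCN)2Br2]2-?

All four vertices of a tetrahedron are equivalent and mutually adjacent, so cis/trans isomerism cannot arise.
Only one geometric arrangement is possible.

1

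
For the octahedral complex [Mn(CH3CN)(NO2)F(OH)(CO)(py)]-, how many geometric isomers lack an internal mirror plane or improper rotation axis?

An octahedron has six vertices in three trans pairs; every non-trans pair is cis.
Exhaustive case analysis gives 15 geometric isomers.
Of these, 15 lack any improper symmetry element and so occur as enantiomeric pairs, giving 15 + 15 = 30 stereoisomers in total.

15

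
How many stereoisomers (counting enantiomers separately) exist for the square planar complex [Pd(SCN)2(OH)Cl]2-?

A square has two trans pairs of vertices; adjacent vertices are cis.
Systematic placement gives 2 geometric isomers: SCN cis; SCN trans.
Each arrangement has an internal mirror plane or centre of symmetry, so none is chiral.

2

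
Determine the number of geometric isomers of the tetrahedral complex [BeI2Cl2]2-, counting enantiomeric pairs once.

1

All four vertices of a tetrahedron are equivalent and mutually adjacent, so cis/trans isomerism cannot arise.
Only one geometric arrangement is possible.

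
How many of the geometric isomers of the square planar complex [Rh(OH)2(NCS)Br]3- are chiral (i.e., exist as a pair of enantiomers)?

A square has two trans pairs of vertices; adjacent vertices are cis.
The distinct arrangements are (2 in all): OH cis; OH trans.
Each arrangement has an internal mirror plane or centre of symmetry, so none is chiral.

0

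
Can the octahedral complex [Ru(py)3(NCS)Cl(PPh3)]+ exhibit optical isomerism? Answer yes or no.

yes

An octahedron has six vertices in three trans pairs; every non-trans pair is cis.
Working through the distinct placements yields 4 geometric isomers: py mer (3 arrangements); py fac (chiral).
One of these lacks any improper symmetry element and so occurs as an enantiomeric pair, giving 4 + 1 = 5 stereoisomers in total.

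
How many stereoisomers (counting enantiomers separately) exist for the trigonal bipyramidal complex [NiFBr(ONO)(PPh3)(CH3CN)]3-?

20

In a trigonal bipyramid the two axial positions differ from the three equatorial ones.
Placing the ligands in turn and identifying arrangements related by rotation or reflection leaves 10 distinct geometric isomers.
Of these, 10 lack any improper symmetry element and so occur as enantiomeric pairs, giving 10 + 10 = 20 stereoisomers in total.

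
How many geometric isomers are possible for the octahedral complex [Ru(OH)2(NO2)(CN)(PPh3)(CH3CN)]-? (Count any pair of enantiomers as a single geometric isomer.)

The six octahedral sites form three mutually perpendicular trans pairs.
Systematic enumeration (placing each ligand type in turn and discarding arrangements equivalent by rotation or reflection) gives 9 geometric isomers.

9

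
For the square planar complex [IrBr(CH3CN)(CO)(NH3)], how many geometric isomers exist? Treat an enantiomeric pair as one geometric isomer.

3

In a square planar complex each vertex has one trans partner and two cis neighbours.
There are 3 geometric isomers: (Br/CO trans, CH3CN/NH3 trans); (Br/NH3 trans, CH3CN/CO trans); (Br/CH3CN trans, CO/NH3 trans).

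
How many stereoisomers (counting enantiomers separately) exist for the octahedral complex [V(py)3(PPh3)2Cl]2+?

The six octahedral sites form three mutually perpendicular trans pairs.
The distinct arrangements are (3 in all): py mer, PPh3 cis; py mer, PPh3 trans; py fac, PPh3 cis.
Each arrangement has an internal mirror plane or centre of symmetry, so none is chiral.

3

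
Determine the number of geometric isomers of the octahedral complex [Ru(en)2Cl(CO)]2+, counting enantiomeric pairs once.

2

An octahedron has six vertices in three trans pairs; every non-trans pair is cis.
Each en is bidentate and must span two cis positions.
The distinct arrangements are (2 in all): Cl and CO mutually trans; Cl and CO mutually cis (chiral).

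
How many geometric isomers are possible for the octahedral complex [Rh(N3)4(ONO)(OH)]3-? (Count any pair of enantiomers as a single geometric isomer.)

An octahedron has six vertices in three trans pairs; every non-trans pair is cis.
Systematic placement gives 2 geometric isomers: ONO and OH mutually trans; ONO and OH mutually cis.

2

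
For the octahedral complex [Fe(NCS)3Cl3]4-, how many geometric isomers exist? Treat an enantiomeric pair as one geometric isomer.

An octahedron has six vertices in three trans pairs; every non-trans pair is cis.
There are 2 geometric isomers: NCS mer; NCS fac.

2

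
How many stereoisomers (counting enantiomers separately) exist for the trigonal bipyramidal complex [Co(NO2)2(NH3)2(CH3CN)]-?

6

A trigonal bipyramid has two axial and three equatorial sites, which are chemically inequivalent.
Systematic enumeration (placing each ligand type in turn and discarding arrangements equivalent by rotation or reflection) gives 5 geometric isomers.
One of these lacks any improper symmetry element and so occurs as an enantiomeric pair, giving 5 + 1 = 6 stereoisomers in total.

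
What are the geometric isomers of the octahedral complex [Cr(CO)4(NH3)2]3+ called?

An octahedron has six vertices in three trans pairs; every non-trans pair is cis.
The distinct arrangements are (2 in all): NH3 trans; NH3 cis.

cis and trans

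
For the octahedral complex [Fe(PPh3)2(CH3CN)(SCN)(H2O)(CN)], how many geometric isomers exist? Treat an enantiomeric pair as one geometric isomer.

The six octahedral sites form three mutually perpendicular trans pairs.
Placing the ligands in turn and identifying arrangements related by rotation or reflection leaves 9 distinct geometric isomers.

9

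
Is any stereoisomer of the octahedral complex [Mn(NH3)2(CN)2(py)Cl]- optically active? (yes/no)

yes

The six octahedral sites form three mutually perpendicular trans pairs.
Systematic placement gives 6 geometric isomers: NH3 cis, CN trans; NH3 trans, CN trans; NH3 cis, CN cis (3 arrangements, 2 chiral); NH3 trans, CN cis.
Of these, 2 lack any improper symmetry element and so occur as enantiomeric pairs, giving 6 + 2 = 8 stereoisomers in total.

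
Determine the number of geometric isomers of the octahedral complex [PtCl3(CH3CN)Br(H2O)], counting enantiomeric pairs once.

In an octahedral complex each vertex has one trans partner and four cis neighbours.
Working through the distinct placements yields 4 geometric isomers: Cl mer (3 arrangements); Cl fac (chiral).

4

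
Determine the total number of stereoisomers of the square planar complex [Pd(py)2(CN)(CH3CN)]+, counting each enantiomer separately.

In a square planar complex each vertex has one trans partner and two cis neighbours.
The distinct arrangements are (2 in all): py cis; py trans.
Each arrangement has an internal mirror plane or centre of symmetry, so none is chiral.

2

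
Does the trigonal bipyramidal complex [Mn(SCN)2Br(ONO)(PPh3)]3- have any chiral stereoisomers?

In a trigonal bipyramid the two axial positions differ from the three equatorial ones.
Systematic enumeration (placing each ligand type in turn and discarding arrangements equivalent by rotation or reflection) gives 7 geometric isomers.
Of these, 3 lack any improper symmetry element and so occur as enantiomeric pairs, giving 7 + 3 = 10 stereoisomers in total.

yes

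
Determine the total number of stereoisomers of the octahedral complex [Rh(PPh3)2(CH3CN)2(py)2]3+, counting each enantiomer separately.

6

The six octahedral sites form three mutually perpendicular trans pairs.
Working through the distinct placements yields 5 geometric isomers: PPh3 trans, CH3CN trans, py trans; PPh3 cis, CH3CN trans, py cis; PPh3 cis, CH3CN cis, py trans; PPh3 cis, CH3CN cis, py cis (chiral); PPh3 trans, CH3CN cis, py cis.
One of these lacks any improper symmetry element and so occurs as an enantiomeric pair, giving 5 + 1 = 6 stereoisomers in total.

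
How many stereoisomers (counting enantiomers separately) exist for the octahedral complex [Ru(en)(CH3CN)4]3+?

1

An octahedron has six vertices in three trans pairs; every non-trans pair is cis.
Each en is bidentate and must span two cis positions.
Only one geometric arrangement is possible.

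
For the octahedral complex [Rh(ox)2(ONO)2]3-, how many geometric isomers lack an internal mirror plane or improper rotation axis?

1

In an octahedral complex each vertex has one trans partner and four cis neighbours.
Each ox is bidentate and must span two cis positions.
Systematic placement gives 2 geometric isomers: ONO trans; ONO cis (chiral).
One of these lacks any improper symmetry element and so occurs as an enantiomeric pair, giving 2 + 1 = 3 stereoisomers in total.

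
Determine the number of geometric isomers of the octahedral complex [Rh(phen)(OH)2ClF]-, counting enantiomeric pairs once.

4

An octahedron has six vertices in three trans pairs; every non-trans pair is cis.
Each phen is bidentate and must span two cis positions.
There are 4 geometric isomers: OH cis (3 arrangements, 2 chiral); OH trans.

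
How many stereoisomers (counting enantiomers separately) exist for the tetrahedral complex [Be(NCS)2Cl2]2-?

1

All four vertices of a tetrahedron are equivalent and mutually adjacent, so cis/trans isomerism cannot arise.
Only one geometric arrangement is possible.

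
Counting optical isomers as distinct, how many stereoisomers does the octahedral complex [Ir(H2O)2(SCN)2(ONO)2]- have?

6

Working through the distinct placements yields 5 geometric isomers: H2O trans, SCN trans, ONO trans; H2O trans, SCN cis, ONO cis; H2O cis, SCN trans, ONO cis; H2O cis, SCN cis, ONO cis (chiral); H2O cis, SCN cis, ONO trans.
One of these lacks any improper symmetry element and so occurs as an enantiomeric pair, giving 5 + 1 = 6 stereoisomers in total.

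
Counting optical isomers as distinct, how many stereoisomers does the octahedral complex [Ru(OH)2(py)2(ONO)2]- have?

The six octahedral sites form three mutually perpendicular trans pairs.
There are 5 geometric isomers: OH trans, py trans, ONO trans; OH trans, py cis, ONO cis; OH cis, py trans, ONO cis; OH cis, py cis, ONO cis (chiral); OH cis, py cis, ONO trans.
One of these lacks any improper symmetry element and so occurs as an enantiomeric pair, giving 5 + 1 = 6 stereoisomers in total.

6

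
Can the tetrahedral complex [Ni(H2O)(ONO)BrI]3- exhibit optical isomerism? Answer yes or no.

All four vertices of a tetrahedron are equivalent and mutually adjacent, so cis/trans isomerism cannot arise.
Only one geometric arrangement is possible; it has no improper symmetry element, so it exists as a pair of enantiomers (2 stereoisomers).

yes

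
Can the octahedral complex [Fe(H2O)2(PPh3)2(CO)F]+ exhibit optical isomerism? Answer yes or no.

yes

An octahedron has six vertices in three trans pairs; every non-trans pair is cis.
There are 6 geometric isomers: H2O trans, PPh3 trans; H2O cis, PPh3 cis (3 arrangements, 2 chiral); H2O cis, PPh3 trans; H2O trans, PPh3 cis.
Of these, 2 lack any improper symmetry element and so occur as enantiomeric pairs, giving 6 + 2 = 8 stereoisomers in total.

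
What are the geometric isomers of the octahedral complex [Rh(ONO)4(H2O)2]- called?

The six octahedral sites form three mutually perpendicular trans pairs.
The distinct arrangements are (2 in all): H2O trans; H2O cis.

cis and trans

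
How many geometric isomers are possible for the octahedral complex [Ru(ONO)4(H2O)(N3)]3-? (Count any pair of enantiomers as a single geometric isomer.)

2

An octahedron has six vertices in three trans pairs; every non-trans pair is cis.
There are 2 geometric isomers: H2O and N3 mutually trans; H2O and N3 mutually cis.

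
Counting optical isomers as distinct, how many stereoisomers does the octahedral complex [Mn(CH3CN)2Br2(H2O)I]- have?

8

The six octahedral sites form three mutually perpendicular trans pairs.
The distinct arrangements are (6 in all): CH3CN trans, Br trans; CH3CN cis, Br trans; CH3CN cis, Br cis (3 arrangements, 2 chiral); CH3CN trans, Br cis.
Of these, 2 lack any improper symmetry element and so occur as enantiomeric pairs, giving 6 + 2 = 8 stereoisomers in total.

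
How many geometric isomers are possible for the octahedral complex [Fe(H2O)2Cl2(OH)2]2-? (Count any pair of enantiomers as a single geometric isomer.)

The distinct arrangements are (5 in all): H2O trans, Cl trans, OH trans; H2O cis, Cl trans, OH cis; H2O cis, Cl cis, OH trans; H2O cis, Cl cis, OH cis (chiral); H2O trans, Cl cis, OH cis.

5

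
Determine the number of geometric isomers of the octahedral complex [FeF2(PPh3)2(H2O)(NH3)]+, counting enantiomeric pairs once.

6

An octahedron has six vertices in three trans pairs; every non-trans pair is cis.
There are 6 geometric isomers: F trans, PPh3 trans; F trans, PPh3 cis; F cis, PPh3 trans; F cis, PPh3 cis (3 arrangements, 2 chiral).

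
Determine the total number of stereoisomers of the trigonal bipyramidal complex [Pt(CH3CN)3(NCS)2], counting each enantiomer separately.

The distinct arrangements are (3 in all): NCS both equatorial; NCS one axial, one equatorial; NCS both axial.
Each arrangement has an internal mirror plane or centre of symmetry, so none is chiral.

3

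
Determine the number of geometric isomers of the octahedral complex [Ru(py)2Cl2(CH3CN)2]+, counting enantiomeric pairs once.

In an octahedral complex each vertex has one trans partner and four cis neighbours.
The distinct arrangements are (5 in all): py trans, Cl trans, CH3CN trans; py cis, Cl cis, CH3CN trans; py trans, Cl cis, CH3CN cis; py cis, Cl cis, CH3CN cis (chiral); py cis, Cl trans, CH3CN cis.

5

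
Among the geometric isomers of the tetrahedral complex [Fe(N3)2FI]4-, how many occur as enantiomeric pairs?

0

Only one geometric arrangement is possible.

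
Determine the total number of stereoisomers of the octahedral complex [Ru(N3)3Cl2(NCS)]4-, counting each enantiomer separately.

The six octahedral sites form three mutually perpendicular trans pairs.
Systematic placement gives 3 geometric isomers: N3 mer, Cl trans; N3 fac, Cl cis; N3 mer, Cl cis.
Each arrangement has an internal mirror plane or centre of symmetry, so none is chiral.

3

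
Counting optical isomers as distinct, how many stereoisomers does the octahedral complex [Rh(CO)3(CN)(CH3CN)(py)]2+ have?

5

In an octahedral complex each vertex has one trans partner and four cis neighbours.
There are 4 geometric isomers: CO mer (3 arrangements); CO fac (chiral).
One of these lacks any improper symmetry element and so occurs as an enantiomeric pair, giving 4 + 1 = 5 stereoisomers in total.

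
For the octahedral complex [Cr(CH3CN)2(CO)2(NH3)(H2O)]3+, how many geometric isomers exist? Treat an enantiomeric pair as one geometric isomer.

6

An octahedron has six vertices in three trans pairs; every non-trans pair is cis.
There are 6 geometric isomers: CH3CN trans, CO trans; CH3CN trans, CO cis; CH3CN cis, CO cis (3 arrangements, 2 chiral); CH3CN cis, CO trans.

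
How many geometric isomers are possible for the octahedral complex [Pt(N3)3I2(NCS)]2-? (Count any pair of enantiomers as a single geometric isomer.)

3

The six octahedral sites form three mutually perpendicular trans pairs.
The distinct arrangements are (3 in all): N3 mer, I trans; N3 fac, I cis; N3 mer, I cis.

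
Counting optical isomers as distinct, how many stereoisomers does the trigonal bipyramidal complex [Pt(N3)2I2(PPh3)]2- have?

Exhaustive case analysis gives 5 geometric isomers.
One of these lacks any improper symmetry element and so occurs as an enantiomeric pair, giving 5 + 1 = 6 stereoisomers in total.

6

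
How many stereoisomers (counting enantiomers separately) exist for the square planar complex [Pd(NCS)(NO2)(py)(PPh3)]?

3

In a square planar complex each vertex has one trans partner and two cis neighbours.
Working through the distinct placements yields 3 geometric isomers: (NCS/PPh3 trans, NO2/py trans); (NCS/py trans, NO2/PPh3 trans); (NCS/NO2 trans, PPh3/py trans).
Each arrangement has an internal mirror plane or centre of symmetry, so none is chiral.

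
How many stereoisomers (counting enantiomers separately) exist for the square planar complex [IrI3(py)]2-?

In a square planar complex each vertex has one trans partner and two cis neighbours.
Only one geometric arrangement is possible.

1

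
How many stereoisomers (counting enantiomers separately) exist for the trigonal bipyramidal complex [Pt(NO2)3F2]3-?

The distinct arrangements are (3 in all): F both axial; F one axial, one equatorial; F both equatorial.
Each arrangement has an internal mirror plane or centre of symmetry, so none is chiral.

3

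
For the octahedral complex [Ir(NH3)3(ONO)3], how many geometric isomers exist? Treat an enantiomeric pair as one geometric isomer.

The six octahedral sites form three mutually perpendicular trans pairs.
The distinct arrangements are (2 in all): NH3 mer; NH3 fac.

2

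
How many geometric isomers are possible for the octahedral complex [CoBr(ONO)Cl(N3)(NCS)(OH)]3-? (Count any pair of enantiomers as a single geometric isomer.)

In an octahedral complex each vertex has one trans partner and four cis neighbours.
Placing the ligands in turn and identifying arrangements related by rotation or reflection leaves 15 distinct geometric isomers.

15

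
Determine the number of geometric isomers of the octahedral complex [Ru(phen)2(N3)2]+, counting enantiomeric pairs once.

2

Each phen is bidentate and must span two cis positions.
Systematic placement gives 2 geometric isomers: N3 trans; N3 cis (chiral).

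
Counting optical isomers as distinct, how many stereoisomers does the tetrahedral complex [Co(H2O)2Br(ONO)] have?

1

Only one geometric arrangement is possible.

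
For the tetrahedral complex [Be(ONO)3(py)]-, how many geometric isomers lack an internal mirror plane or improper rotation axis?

0

Only one geometric arrangement is possible.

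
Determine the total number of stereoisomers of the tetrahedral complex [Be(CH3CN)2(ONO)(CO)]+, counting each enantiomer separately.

In a tetrahedral complex all four positions are equivalent and every pair of ligands is adjacent — there is no cis/trans distinction.
Only one geometric arrangement is possible.

1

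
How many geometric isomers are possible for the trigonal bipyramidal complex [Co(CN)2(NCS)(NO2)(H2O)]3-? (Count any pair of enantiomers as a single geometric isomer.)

In a trigonal bipyramid the two axial positions differ from the three equatorial ones.
Placing the ligands in turn and identifying arrangements related by rotation or reflection leaves 7 distinct geometric isomers.

7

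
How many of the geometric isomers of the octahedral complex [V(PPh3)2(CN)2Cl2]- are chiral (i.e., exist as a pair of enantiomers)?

1

The distinct arrangements are (5 in all): PPh3 trans, CN trans, Cl trans; PPh3 cis, CN trans, Cl cis; PPh3 trans, CN cis, Cl cis; PPh3 cis, CN cis, Cl cis (chiral); PPh3 cis, CN cis, Cl trans.
One of these lacks any improper symmetry element and so occurs as an enantiomeric pair, giving 5 + 1 = 6 stereoisomers in total.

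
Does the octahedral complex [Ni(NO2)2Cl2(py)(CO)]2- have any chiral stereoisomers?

yes

The distinct arrangements are (6 in all): NO2 cis, Cl cis (3 arrangements, 2 chiral); NO2 trans, Cl cis; NO2 cis, Cl trans; NO2 trans, Cl trans.
Of these, 2 lack any improper symmetry element and so occur as enantiomeric pairs, giving 6 + 2 = 8 stereoisomers in total.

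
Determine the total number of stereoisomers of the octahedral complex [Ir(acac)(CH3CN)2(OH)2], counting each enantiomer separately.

Each acac is bidentate and must span two cis positions.
There are 3 geometric isomers: CH3CN trans, OH cis; CH3CN cis, OH cis (chiral); CH3CN cis, OH trans.
One of these lacks any improper symmetry element and so occurs as an enantiomeric pair, giving 3 + 1 = 4 stereoisomers in total.

4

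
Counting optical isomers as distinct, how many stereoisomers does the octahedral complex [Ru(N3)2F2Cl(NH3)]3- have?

8

The six octahedral sites form three mutually perpendicular trans pairs.
The distinct arrangements are (6 in all): N3 cis, F cis (3 arrangements, 2 chiral); N3 trans, F cis; N3 cis, F trans; N3 trans, F trans.
Of these, 2 lack any improper symmetry element and so occur as enantiomeric pairs, giving 6 + 2 = 8 stereoisomers in total.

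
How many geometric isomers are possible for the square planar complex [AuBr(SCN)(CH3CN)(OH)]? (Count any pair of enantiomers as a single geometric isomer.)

3

In a square planar complex each vertex has one trans partner and two cis neighbours.
There are 3 geometric isomers: (Br/OH trans, CH3CN/SCN trans); (Br/SCN trans, CH3CN/OH trans); (Br/CH3CN trans, OH/SCN trans).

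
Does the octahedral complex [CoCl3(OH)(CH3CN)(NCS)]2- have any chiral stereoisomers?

In an octahedral complex each vertex has one trans partner and four cis neighbours.
Working through the distinct placements yields 4 geometric isomers: Cl mer (3 arrangements); Cl fac (chiral).
One of these lacks any improper symmetry element and so occurs as an enantiomeric pair, giving 4 + 1 = 5 stereoisomers in total.

yes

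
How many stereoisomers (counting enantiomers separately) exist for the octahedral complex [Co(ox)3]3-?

2

An octahedron has six vertices in three trans pairs; every non-trans pair is cis.
Each ox is bidentate and must span two cis positions.
Only one geometric arrangement is possible; it has no improper symmetry element, so it exists as a pair of enantiomers (2 stereoisomers).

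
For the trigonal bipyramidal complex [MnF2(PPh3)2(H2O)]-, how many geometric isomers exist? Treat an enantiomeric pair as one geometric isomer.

A trigonal bipyramid has two axial and three equatorial sites, which are chemically inequivalent.
Placing the ligands in turn and identifying arrangements related by rotation or reflection leaves 5 distinct geometric isomers.

5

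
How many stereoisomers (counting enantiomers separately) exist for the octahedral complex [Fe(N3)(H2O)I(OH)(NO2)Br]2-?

An octahedron has six vertices in three trans pairs; every non-trans pair is cis.
Placing the ligands in turn and identifying arrangements related by rotation or reflection leaves 15 distinct geometric isomers.
Of these, 15 lack any improper symmetry element and so occur as enantiomeric pairs, giving 15 + 15 = 30 stereoisomers in total.

30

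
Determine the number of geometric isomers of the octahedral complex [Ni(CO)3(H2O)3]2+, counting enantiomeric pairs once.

2

In an octahedral complex each vertex has one trans partner and four cis neighbours.
Working through the distinct placements yields 2 geometric isomers: CO mer; CO fac.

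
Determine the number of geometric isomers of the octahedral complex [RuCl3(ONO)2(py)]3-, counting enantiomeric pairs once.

3

There are 3 geometric isomers: Cl mer, ONO cis; Cl mer, ONO trans; Cl fac, ONO cis.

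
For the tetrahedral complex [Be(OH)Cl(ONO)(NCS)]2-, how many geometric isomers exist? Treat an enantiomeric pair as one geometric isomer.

Only one geometric arrangement is possible; it has no improper symmetry element, so it exists as a pair of enantiomers (2 stereoisomers).

1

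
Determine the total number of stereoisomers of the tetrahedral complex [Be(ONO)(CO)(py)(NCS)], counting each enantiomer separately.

2

In a tetrahedral complex all four positions are equivalent and every pair of ligands is adjacent — there is no cis/trans distinction.
Only one geometric arrangement is possible; it has no improper symmetry element, so it exists as a pair of enantiomers (2 stereoisomers).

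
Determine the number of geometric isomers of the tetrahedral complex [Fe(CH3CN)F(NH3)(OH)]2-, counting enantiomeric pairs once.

Only one geometric arrangement is possible; it has no improper symmetry element, so it exists as a pair of enantiomers (2 stereoisomers).

1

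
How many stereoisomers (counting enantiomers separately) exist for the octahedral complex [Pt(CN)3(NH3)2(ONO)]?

3

The distinct arrangements are (3 in all): CN mer, NH3 cis; CN mer, NH3 trans; CN fac, NH3 cis.
Each arrangement has an internal mirror plane or centre of symmetry, so none is chiral.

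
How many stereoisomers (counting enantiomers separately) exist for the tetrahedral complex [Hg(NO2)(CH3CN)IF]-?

All four vertices of a tetrahedron are equivalent and mutually adjacent, so cis/trans isomerism cannot arise.
Only one geometric arrangement is possible; it has no improper symmetry element, so it exists as a pair of enantiomers (2 stereoisomers).

2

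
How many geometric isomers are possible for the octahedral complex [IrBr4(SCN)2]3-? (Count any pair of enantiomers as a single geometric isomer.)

In an octahedral complex each vertex has one trans partner and four cis neighbours.
There are 2 geometric isomers: SCN trans; SCN cis.

2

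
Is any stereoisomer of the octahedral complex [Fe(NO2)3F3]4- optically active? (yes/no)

In an octahedral complex each vertex has one trans partner and four cis neighbours.
There are 2 geometric isomers: NO2 mer; NO2 fac.
Each arrangement has an internal mirror plane or centre of symmetry, so none is chiral.

no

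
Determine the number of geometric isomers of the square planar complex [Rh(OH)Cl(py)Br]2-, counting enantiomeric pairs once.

In a square planar complex each vertex has one trans partner and two cis neighbours.
There are 3 geometric isomers: (Br/OH trans, Cl/py trans); (Br/py trans, Cl/OH trans); (Br/Cl trans, OH/py trans).

3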